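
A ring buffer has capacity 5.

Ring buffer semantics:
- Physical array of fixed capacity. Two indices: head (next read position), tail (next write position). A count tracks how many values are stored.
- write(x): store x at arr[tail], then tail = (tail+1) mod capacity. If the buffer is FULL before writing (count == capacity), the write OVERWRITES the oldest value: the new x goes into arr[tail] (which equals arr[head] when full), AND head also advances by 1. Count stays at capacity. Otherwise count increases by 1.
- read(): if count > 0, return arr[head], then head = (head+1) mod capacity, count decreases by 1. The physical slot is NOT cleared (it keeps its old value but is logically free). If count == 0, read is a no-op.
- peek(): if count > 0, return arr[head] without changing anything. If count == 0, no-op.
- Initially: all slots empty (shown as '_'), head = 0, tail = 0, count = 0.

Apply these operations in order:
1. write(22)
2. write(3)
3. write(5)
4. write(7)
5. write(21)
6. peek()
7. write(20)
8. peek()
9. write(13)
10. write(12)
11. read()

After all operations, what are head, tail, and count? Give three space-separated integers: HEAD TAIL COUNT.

After op 1 (write(22)): arr=[22 _ _ _ _] head=0 tail=1 count=1
After op 2 (write(3)): arr=[22 3 _ _ _] head=0 tail=2 count=2
After op 3 (write(5)): arr=[22 3 5 _ _] head=0 tail=3 count=3
After op 4 (write(7)): arr=[22 3 5 7 _] head=0 tail=4 count=4
After op 5 (write(21)): arr=[22 3 5 7 21] head=0 tail=0 count=5
After op 6 (peek()): arr=[22 3 5 7 21] head=0 tail=0 count=5
After op 7 (write(20)): arr=[20 3 5 7 21] head=1 tail=1 count=5
After op 8 (peek()): arr=[20 3 5 7 21] head=1 tail=1 count=5
After op 9 (write(13)): arr=[20 13 5 7 21] head=2 tail=2 count=5
After op 10 (write(12)): arr=[20 13 12 7 21] head=3 tail=3 count=5
After op 11 (read()): arr=[20 13 12 7 21] head=4 tail=3 count=4

Answer: 4 3 4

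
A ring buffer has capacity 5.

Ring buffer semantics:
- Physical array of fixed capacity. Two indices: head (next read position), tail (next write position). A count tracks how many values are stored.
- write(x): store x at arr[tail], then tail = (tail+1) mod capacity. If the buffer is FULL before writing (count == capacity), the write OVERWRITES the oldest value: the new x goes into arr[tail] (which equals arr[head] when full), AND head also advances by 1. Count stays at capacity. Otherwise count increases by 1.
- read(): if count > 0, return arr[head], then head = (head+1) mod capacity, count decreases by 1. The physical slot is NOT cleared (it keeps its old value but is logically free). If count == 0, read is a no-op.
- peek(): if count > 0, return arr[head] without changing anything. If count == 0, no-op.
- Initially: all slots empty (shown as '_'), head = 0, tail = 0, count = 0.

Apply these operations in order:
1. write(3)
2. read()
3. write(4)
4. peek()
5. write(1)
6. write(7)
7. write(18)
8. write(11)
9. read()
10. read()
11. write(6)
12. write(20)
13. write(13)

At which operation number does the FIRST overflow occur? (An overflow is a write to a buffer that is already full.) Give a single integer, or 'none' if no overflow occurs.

Answer: 13

Derivation:
After op 1 (write(3)): arr=[3 _ _ _ _] head=0 tail=1 count=1
After op 2 (read()): arr=[3 _ _ _ _] head=1 tail=1 count=0
After op 3 (write(4)): arr=[3 4 _ _ _] head=1 tail=2 count=1
After op 4 (peek()): arr=[3 4 _ _ _] head=1 tail=2 count=1
After op 5 (write(1)): arr=[3 4 1 _ _] head=1 tail=3 count=2
After op 6 (write(7)): arr=[3 4 1 7 _] head=1 tail=4 count=3
After op 7 (write(18)): arr=[3 4 1 7 18] head=1 tail=0 count=4
After op 8 (write(11)): arr=[11 4 1 7 18] head=1 tail=1 count=5
After op 9 (read()): arr=[11 4 1 7 18] head=2 tail=1 count=4
After op 10 (read()): arr=[11 4 1 7 18] head=3 tail=1 count=3
After op 11 (write(6)): arr=[11 6 1 7 18] head=3 tail=2 count=4
After op 12 (write(20)): arr=[11 6 20 7 18] head=3 tail=3 count=5
After op 13 (write(13)): arr=[11 6 20 13 18] head=4 tail=4 count=5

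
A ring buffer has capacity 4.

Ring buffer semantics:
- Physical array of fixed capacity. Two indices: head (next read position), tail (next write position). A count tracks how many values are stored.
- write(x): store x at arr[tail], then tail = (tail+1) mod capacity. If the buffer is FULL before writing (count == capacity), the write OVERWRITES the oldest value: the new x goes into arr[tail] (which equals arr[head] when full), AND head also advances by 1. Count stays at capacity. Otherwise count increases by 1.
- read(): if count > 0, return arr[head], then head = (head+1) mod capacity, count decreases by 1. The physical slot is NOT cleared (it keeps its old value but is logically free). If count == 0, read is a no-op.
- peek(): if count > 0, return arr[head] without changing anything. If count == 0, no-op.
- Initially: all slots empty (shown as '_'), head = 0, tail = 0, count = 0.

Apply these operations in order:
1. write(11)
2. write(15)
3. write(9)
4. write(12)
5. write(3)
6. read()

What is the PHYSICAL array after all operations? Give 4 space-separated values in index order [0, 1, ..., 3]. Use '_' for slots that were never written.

Answer: 3 15 9 12

Derivation:
After op 1 (write(11)): arr=[11 _ _ _] head=0 tail=1 count=1
After op 2 (write(15)): arr=[11 15 _ _] head=0 tail=2 count=2
After op 3 (write(9)): arr=[11 15 9 _] head=0 tail=3 count=3
After op 4 (write(12)): arr=[11 15 9 12] head=0 tail=0 count=4
After op 5 (write(3)): arr=[3 15 9 12] head=1 tail=1 count=4
After op 6 (read()): arr=[3 15 9 12] head=2 tail=1 count=3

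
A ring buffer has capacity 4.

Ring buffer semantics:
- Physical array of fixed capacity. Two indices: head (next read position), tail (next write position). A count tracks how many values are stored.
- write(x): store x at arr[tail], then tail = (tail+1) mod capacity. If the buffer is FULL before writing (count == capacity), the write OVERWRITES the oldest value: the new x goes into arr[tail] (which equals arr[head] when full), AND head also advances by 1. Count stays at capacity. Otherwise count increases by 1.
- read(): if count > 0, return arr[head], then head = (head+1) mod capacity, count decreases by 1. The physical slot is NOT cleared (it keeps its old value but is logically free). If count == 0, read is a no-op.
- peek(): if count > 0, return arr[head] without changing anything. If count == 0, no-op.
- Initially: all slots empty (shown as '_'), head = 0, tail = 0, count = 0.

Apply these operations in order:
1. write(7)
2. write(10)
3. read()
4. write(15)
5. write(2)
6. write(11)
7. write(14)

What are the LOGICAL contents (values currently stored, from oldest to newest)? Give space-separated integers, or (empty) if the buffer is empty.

After op 1 (write(7)): arr=[7 _ _ _] head=0 tail=1 count=1
After op 2 (write(10)): arr=[7 10 _ _] head=0 tail=2 count=2
After op 3 (read()): arr=[7 10 _ _] head=1 tail=2 count=1
After op 4 (write(15)): arr=[7 10 15 _] head=1 tail=3 count=2
After op 5 (write(2)): arr=[7 10 15 2] head=1 tail=0 count=3
After op 6 (write(11)): arr=[11 10 15 2] head=1 tail=1 count=4
After op 7 (write(14)): arr=[11 14 15 2] head=2 tail=2 count=4

Answer: 15 2 11 14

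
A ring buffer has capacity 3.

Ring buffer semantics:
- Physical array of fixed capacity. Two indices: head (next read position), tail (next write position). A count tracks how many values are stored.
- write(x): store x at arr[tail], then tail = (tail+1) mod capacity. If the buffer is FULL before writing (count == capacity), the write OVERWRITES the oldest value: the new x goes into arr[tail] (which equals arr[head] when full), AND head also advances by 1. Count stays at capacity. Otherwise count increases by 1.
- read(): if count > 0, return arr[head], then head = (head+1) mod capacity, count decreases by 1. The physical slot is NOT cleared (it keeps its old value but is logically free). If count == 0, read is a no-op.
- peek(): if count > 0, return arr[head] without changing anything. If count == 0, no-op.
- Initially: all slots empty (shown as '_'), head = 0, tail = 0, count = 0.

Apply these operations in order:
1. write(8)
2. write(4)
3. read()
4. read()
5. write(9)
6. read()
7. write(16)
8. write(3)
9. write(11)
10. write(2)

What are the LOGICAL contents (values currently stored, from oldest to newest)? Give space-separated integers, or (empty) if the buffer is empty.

Answer: 3 11 2

Derivation:
After op 1 (write(8)): arr=[8 _ _] head=0 tail=1 count=1
After op 2 (write(4)): arr=[8 4 _] head=0 tail=2 count=2
After op 3 (read()): arr=[8 4 _] head=1 tail=2 count=1
After op 4 (read()): arr=[8 4 _] head=2 tail=2 count=0
After op 5 (write(9)): arr=[8 4 9] head=2 tail=0 count=1
After op 6 (read()): arr=[8 4 9] head=0 tail=0 count=0
After op 7 (write(16)): arr=[16 4 9] head=0 tail=1 count=1
After op 8 (write(3)): arr=[16 3 9] head=0 tail=2 count=2
After op 9 (write(11)): arr=[16 3 11] head=0 tail=0 count=3
After op 10 (write(2)): arr=[2 3 11] head=1 tail=1 count=3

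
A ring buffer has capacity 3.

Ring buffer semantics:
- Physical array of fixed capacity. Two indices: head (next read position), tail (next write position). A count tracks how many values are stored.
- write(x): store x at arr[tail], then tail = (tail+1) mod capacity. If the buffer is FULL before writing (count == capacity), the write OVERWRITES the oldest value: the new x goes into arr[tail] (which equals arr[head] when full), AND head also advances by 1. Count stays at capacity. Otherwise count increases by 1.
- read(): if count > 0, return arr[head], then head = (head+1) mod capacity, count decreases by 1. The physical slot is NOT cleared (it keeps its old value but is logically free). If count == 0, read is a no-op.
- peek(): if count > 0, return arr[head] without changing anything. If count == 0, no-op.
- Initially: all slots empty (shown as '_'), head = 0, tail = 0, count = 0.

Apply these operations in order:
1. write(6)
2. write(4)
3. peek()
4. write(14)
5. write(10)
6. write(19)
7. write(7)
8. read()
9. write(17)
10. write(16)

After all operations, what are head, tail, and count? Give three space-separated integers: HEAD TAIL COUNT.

Answer: 2 2 3

Derivation:
After op 1 (write(6)): arr=[6 _ _] head=0 tail=1 count=1
After op 2 (write(4)): arr=[6 4 _] head=0 tail=2 count=2
After op 3 (peek()): arr=[6 4 _] head=0 tail=2 count=2
After op 4 (write(14)): arr=[6 4 14] head=0 tail=0 count=3
After op 5 (write(10)): arr=[10 4 14] head=1 tail=1 count=3
After op 6 (write(19)): arr=[10 19 14] head=2 tail=2 count=3
After op 7 (write(7)): arr=[10 19 7] head=0 tail=0 count=3
After op 8 (read()): arr=[10 19 7] head=1 tail=0 count=2
After op 9 (write(17)): arr=[17 19 7] head=1 tail=1 count=3
After op 10 (write(16)): arr=[17 16 7] head=2 tail=2 count=3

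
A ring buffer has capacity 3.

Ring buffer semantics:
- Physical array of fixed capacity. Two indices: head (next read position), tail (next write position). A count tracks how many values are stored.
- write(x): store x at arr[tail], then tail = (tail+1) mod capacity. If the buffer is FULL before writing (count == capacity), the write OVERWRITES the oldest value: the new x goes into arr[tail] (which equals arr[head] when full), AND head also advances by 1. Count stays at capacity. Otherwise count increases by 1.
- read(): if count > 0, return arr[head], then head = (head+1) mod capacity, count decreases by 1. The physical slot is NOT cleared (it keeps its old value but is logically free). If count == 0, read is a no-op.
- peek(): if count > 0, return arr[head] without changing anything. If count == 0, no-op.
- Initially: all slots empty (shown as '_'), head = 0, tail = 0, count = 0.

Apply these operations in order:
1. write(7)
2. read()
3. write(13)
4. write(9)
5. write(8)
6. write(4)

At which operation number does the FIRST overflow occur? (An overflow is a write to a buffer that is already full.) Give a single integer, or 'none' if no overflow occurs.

Answer: 6

Derivation:
After op 1 (write(7)): arr=[7 _ _] head=0 tail=1 count=1
After op 2 (read()): arr=[7 _ _] head=1 tail=1 count=0
After op 3 (write(13)): arr=[7 13 _] head=1 tail=2 count=1
After op 4 (write(9)): arr=[7 13 9] head=1 tail=0 count=2
After op 5 (write(8)): arr=[8 13 9] head=1 tail=1 count=3
After op 6 (write(4)): arr=[8 4 9] head=2 tail=2 count=3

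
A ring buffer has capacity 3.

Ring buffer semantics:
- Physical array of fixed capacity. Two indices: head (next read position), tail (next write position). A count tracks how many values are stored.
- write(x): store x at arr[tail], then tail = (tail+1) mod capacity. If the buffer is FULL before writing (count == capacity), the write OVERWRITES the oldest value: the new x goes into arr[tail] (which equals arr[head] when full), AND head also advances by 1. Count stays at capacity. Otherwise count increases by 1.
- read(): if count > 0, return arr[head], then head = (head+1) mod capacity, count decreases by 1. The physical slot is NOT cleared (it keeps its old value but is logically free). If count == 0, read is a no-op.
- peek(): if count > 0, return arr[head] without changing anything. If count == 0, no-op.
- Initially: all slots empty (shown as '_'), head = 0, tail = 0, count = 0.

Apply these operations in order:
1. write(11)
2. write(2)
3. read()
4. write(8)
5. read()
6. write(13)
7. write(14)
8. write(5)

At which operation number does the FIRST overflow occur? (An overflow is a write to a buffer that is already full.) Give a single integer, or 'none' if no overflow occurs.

Answer: 8

Derivation:
After op 1 (write(11)): arr=[11 _ _] head=0 tail=1 count=1
After op 2 (write(2)): arr=[11 2 _] head=0 tail=2 count=2
After op 3 (read()): arr=[11 2 _] head=1 tail=2 count=1
After op 4 (write(8)): arr=[11 2 8] head=1 tail=0 count=2
After op 5 (read()): arr=[11 2 8] head=2 tail=0 count=1
After op 6 (write(13)): arr=[13 2 8] head=2 tail=1 count=2
After op 7 (write(14)): arr=[13 14 8] head=2 tail=2 count=3
After op 8 (write(5)): arr=[13 14 5] head=0 tail=0 count=3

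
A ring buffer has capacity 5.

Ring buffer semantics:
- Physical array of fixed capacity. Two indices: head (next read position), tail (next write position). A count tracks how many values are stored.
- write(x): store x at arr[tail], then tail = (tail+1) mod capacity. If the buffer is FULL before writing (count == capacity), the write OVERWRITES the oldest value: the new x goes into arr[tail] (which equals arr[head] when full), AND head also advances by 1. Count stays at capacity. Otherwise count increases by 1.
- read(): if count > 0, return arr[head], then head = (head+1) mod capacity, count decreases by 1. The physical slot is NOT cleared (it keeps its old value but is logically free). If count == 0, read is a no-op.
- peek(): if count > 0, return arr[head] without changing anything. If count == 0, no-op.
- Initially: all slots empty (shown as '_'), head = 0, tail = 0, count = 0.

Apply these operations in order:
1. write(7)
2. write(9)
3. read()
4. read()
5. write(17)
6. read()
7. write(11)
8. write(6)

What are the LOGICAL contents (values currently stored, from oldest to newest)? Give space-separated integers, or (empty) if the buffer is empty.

After op 1 (write(7)): arr=[7 _ _ _ _] head=0 tail=1 count=1
After op 2 (write(9)): arr=[7 9 _ _ _] head=0 tail=2 count=2
After op 3 (read()): arr=[7 9 _ _ _] head=1 tail=2 count=1
After op 4 (read()): arr=[7 9 _ _ _] head=2 tail=2 count=0
After op 5 (write(17)): arr=[7 9 17 _ _] head=2 tail=3 count=1
After op 6 (read()): arr=[7 9 17 _ _] head=3 tail=3 count=0
After op 7 (write(11)): arr=[7 9 17 11 _] head=3 tail=4 count=1
After op 8 (write(6)): arr=[7 9 17 11 6] head=3 tail=0 count=2

Answer: 11 6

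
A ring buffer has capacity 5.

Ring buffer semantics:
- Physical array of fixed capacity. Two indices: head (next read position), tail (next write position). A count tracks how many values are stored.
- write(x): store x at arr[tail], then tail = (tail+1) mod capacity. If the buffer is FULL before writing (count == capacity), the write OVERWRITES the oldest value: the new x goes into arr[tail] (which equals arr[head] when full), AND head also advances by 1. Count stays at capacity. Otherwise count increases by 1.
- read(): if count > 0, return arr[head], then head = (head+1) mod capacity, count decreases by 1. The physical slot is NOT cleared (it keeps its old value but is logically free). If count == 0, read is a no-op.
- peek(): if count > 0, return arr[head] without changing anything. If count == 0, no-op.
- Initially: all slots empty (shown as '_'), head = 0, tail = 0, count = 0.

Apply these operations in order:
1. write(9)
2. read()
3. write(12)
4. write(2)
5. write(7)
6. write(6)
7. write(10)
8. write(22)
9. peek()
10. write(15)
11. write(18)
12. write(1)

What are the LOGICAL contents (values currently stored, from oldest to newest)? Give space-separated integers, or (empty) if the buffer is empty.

Answer: 10 22 15 18 1

Derivation:
After op 1 (write(9)): arr=[9 _ _ _ _] head=0 tail=1 count=1
After op 2 (read()): arr=[9 _ _ _ _] head=1 tail=1 count=0
After op 3 (write(12)): arr=[9 12 _ _ _] head=1 tail=2 count=1
After op 4 (write(2)): arr=[9 12 2 _ _] head=1 tail=3 count=2
After op 5 (write(7)): arr=[9 12 2 7 _] head=1 tail=4 count=3
After op 6 (write(6)): arr=[9 12 2 7 6] head=1 tail=0 count=4
After op 7 (write(10)): arr=[10 12 2 7 6] head=1 tail=1 count=5
After op 8 (write(22)): arr=[10 22 2 7 6] head=2 tail=2 count=5
After op 9 (peek()): arr=[10 22 2 7 6] head=2 tail=2 count=5
After op 10 (write(15)): arr=[10 22 15 7 6] head=3 tail=3 count=5
After op 11 (write(18)): arr=[10 22 15 18 6] head=4 tail=4 count=5
After op 12 (write(1)): arr=[10 22 15 18 1] head=0 tail=0 count=5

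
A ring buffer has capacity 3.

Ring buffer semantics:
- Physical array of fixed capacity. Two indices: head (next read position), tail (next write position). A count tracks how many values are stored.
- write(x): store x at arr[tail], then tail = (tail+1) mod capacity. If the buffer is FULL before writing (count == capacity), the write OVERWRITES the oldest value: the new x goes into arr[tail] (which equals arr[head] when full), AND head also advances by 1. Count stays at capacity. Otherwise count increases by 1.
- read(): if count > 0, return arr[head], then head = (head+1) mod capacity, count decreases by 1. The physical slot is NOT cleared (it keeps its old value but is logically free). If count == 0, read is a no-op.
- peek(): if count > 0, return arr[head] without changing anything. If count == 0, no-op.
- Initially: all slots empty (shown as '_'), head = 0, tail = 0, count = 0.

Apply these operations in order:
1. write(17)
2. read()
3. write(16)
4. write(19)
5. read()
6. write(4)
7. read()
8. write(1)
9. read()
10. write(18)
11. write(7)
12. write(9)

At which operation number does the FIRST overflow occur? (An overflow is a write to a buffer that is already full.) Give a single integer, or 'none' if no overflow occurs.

After op 1 (write(17)): arr=[17 _ _] head=0 tail=1 count=1
After op 2 (read()): arr=[17 _ _] head=1 tail=1 count=0
After op 3 (write(16)): arr=[17 16 _] head=1 tail=2 count=1
After op 4 (write(19)): arr=[17 16 19] head=1 tail=0 count=2
After op 5 (read()): arr=[17 16 19] head=2 tail=0 count=1
After op 6 (write(4)): arr=[4 16 19] head=2 tail=1 count=2
After op 7 (read()): arr=[4 16 19] head=0 tail=1 count=1
After op 8 (write(1)): arr=[4 1 19] head=0 tail=2 count=2
After op 9 (read()): arr=[4 1 19] head=1 tail=2 count=1
After op 10 (write(18)): arr=[4 1 18] head=1 tail=0 count=2
After op 11 (write(7)): arr=[7 1 18] head=1 tail=1 count=3
After op 12 (write(9)): arr=[7 9 18] head=2 tail=2 count=3

Answer: 12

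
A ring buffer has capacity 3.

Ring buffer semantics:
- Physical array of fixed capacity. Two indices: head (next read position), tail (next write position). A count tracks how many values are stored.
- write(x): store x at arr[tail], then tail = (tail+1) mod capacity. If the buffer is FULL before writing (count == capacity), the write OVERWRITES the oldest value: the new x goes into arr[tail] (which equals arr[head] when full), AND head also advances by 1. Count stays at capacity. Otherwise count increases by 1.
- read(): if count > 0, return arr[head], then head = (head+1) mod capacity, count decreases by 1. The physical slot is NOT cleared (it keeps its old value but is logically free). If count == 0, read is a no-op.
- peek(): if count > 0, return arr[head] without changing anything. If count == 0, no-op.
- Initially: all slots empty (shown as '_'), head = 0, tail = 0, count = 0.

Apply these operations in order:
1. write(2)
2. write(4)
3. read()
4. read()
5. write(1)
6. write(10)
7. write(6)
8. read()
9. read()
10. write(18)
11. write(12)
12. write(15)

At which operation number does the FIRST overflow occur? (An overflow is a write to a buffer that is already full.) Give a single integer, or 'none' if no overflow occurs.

Answer: 12

Derivation:
After op 1 (write(2)): arr=[2 _ _] head=0 tail=1 count=1
After op 2 (write(4)): arr=[2 4 _] head=0 tail=2 count=2
After op 3 (read()): arr=[2 4 _] head=1 tail=2 count=1
After op 4 (read()): arr=[2 4 _] head=2 tail=2 count=0
After op 5 (write(1)): arr=[2 4 1] head=2 tail=0 count=1
After op 6 (write(10)): arr=[10 4 1] head=2 tail=1 count=2
After op 7 (write(6)): arr=[10 6 1] head=2 tail=2 count=3
After op 8 (read()): arr=[10 6 1] head=0 tail=2 count=2
After op 9 (read()): arr=[10 6 1] head=1 tail=2 count=1
After op 10 (write(18)): arr=[10 6 18] head=1 tail=0 count=2
After op 11 (write(12)): arr=[12 6 18] head=1 tail=1 count=3
After op 12 (write(15)): arr=[12 15 18] head=2 tail=2 count=3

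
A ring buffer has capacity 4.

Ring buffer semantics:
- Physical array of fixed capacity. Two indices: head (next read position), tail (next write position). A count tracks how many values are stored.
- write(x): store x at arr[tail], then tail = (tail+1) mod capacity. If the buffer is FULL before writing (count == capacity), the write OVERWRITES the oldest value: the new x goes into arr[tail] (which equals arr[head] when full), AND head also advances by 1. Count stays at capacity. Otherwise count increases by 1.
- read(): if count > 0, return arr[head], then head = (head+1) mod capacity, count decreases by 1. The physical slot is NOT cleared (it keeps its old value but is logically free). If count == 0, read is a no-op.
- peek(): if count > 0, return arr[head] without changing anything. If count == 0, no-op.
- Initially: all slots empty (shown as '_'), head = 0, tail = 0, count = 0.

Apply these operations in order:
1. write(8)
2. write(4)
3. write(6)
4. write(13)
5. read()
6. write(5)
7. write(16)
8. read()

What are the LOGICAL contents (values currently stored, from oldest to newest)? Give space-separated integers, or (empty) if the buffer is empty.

After op 1 (write(8)): arr=[8 _ _ _] head=0 tail=1 count=1
After op 2 (write(4)): arr=[8 4 _ _] head=0 tail=2 count=2
After op 3 (write(6)): arr=[8 4 6 _] head=0 tail=3 count=3
After op 4 (write(13)): arr=[8 4 6 13] head=0 tail=0 count=4
After op 5 (read()): arr=[8 4 6 13] head=1 tail=0 count=3
After op 6 (write(5)): arr=[5 4 6 13] head=1 tail=1 count=4
After op 7 (write(16)): arr=[5 16 6 13] head=2 tail=2 count=4
After op 8 (read()): arr=[5 16 6 13] head=3 tail=2 count=3

Answer: 13 5 16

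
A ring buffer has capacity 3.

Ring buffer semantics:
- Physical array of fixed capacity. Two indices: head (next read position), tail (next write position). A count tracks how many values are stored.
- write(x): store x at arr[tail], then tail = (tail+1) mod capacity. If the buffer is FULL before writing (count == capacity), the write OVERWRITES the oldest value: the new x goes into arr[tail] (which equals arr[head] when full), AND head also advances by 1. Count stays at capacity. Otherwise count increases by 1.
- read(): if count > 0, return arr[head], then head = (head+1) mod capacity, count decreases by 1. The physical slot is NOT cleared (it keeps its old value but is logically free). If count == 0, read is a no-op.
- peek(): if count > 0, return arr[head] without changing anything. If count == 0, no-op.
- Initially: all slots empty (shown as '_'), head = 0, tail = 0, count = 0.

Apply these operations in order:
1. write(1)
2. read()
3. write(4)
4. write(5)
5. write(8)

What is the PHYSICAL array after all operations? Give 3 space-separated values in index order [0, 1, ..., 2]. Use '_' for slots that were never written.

After op 1 (write(1)): arr=[1 _ _] head=0 tail=1 count=1
After op 2 (read()): arr=[1 _ _] head=1 tail=1 count=0
After op 3 (write(4)): arr=[1 4 _] head=1 tail=2 count=1
After op 4 (write(5)): arr=[1 4 5] head=1 tail=0 count=2
After op 5 (write(8)): arr=[8 4 5] head=1 tail=1 count=3

Answer: 8 4 5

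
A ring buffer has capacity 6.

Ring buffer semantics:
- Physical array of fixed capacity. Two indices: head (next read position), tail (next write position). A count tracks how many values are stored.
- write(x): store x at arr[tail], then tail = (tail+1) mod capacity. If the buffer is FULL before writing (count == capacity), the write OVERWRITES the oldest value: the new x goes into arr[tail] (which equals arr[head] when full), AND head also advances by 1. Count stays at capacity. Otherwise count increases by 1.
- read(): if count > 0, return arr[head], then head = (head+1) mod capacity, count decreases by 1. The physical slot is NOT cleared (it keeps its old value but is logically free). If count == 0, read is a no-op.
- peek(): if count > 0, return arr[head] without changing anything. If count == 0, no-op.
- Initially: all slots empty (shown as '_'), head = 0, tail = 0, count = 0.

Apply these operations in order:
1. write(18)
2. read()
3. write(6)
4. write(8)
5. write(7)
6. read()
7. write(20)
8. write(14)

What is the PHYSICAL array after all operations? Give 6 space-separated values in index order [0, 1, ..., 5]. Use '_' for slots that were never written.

After op 1 (write(18)): arr=[18 _ _ _ _ _] head=0 tail=1 count=1
After op 2 (read()): arr=[18 _ _ _ _ _] head=1 tail=1 count=0
After op 3 (write(6)): arr=[18 6 _ _ _ _] head=1 tail=2 count=1
After op 4 (write(8)): arr=[18 6 8 _ _ _] head=1 tail=3 count=2
After op 5 (write(7)): arr=[18 6 8 7 _ _] head=1 tail=4 count=3
After op 6 (read()): arr=[18 6 8 7 _ _] head=2 tail=4 count=2
After op 7 (write(20)): arr=[18 6 8 7 20 _] head=2 tail=5 count=3
After op 8 (write(14)): arr=[18 6 8 7 20 14] head=2 tail=0 count=4

Answer: 18 6 8 7 20 14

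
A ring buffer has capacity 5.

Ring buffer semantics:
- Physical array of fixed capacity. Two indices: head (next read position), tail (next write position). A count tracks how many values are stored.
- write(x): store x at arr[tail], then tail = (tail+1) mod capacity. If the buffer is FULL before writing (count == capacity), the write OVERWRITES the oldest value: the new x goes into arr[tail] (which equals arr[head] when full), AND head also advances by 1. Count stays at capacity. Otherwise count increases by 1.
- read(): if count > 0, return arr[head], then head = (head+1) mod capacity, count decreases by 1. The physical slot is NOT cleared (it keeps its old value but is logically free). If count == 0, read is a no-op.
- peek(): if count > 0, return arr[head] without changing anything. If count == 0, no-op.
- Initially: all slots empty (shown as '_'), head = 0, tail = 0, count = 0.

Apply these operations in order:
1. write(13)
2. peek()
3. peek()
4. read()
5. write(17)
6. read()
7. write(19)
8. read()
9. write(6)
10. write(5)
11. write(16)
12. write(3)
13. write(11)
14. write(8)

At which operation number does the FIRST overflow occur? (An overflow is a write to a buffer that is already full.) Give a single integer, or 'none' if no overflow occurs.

After op 1 (write(13)): arr=[13 _ _ _ _] head=0 tail=1 count=1
After op 2 (peek()): arr=[13 _ _ _ _] head=0 tail=1 count=1
After op 3 (peek()): arr=[13 _ _ _ _] head=0 tail=1 count=1
After op 4 (read()): arr=[13 _ _ _ _] head=1 tail=1 count=0
After op 5 (write(17)): arr=[13 17 _ _ _] head=1 tail=2 count=1
After op 6 (read()): arr=[13 17 _ _ _] head=2 tail=2 count=0
After op 7 (write(19)): arr=[13 17 19 _ _] head=2 tail=3 count=1
After op 8 (read()): arr=[13 17 19 _ _] head=3 tail=3 count=0
After op 9 (write(6)): arr=[13 17 19 6 _] head=3 tail=4 count=1
After op 10 (write(5)): arr=[13 17 19 6 5] head=3 tail=0 count=2
After op 11 (write(16)): arr=[16 17 19 6 5] head=3 tail=1 count=3
After op 12 (write(3)): arr=[16 3 19 6 5] head=3 tail=2 count=4
After op 13 (write(11)): arr=[16 3 11 6 5] head=3 tail=3 count=5
After op 14 (write(8)): arr=[16 3 11 8 5] head=4 tail=4 count=5

Answer: 14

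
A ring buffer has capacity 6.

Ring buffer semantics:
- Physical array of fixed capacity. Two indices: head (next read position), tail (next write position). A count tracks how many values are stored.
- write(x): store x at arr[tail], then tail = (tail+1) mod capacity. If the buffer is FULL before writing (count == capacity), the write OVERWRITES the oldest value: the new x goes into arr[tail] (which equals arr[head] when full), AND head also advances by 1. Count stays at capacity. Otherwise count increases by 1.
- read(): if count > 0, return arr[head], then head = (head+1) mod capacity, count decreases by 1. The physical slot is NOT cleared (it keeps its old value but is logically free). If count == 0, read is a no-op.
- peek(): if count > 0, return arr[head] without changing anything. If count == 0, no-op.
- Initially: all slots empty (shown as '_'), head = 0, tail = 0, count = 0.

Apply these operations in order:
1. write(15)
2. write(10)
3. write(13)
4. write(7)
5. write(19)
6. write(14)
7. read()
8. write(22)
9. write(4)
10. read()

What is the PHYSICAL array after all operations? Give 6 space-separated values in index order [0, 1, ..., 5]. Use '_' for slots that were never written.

Answer: 22 4 13 7 19 14

Derivation:
After op 1 (write(15)): arr=[15 _ _ _ _ _] head=0 tail=1 count=1
After op 2 (write(10)): arr=[15 10 _ _ _ _] head=0 tail=2 count=2
After op 3 (write(13)): arr=[15 10 13 _ _ _] head=0 tail=3 count=3
After op 4 (write(7)): arr=[15 10 13 7 _ _] head=0 tail=4 count=4
After op 5 (write(19)): arr=[15 10 13 7 19 _] head=0 tail=5 count=5
After op 6 (write(14)): arr=[15 10 13 7 19 14] head=0 tail=0 count=6
After op 7 (read()): arr=[15 10 13 7 19 14] head=1 tail=0 count=5
After op 8 (write(22)): arr=[22 10 13 7 19 14] head=1 tail=1 count=6
After op 9 (write(4)): arr=[22 4 13 7 19 14] head=2 tail=2 count=6
After op 10 (read()): arr=[22 4 13 7 19 14] head=3 tail=2 count=5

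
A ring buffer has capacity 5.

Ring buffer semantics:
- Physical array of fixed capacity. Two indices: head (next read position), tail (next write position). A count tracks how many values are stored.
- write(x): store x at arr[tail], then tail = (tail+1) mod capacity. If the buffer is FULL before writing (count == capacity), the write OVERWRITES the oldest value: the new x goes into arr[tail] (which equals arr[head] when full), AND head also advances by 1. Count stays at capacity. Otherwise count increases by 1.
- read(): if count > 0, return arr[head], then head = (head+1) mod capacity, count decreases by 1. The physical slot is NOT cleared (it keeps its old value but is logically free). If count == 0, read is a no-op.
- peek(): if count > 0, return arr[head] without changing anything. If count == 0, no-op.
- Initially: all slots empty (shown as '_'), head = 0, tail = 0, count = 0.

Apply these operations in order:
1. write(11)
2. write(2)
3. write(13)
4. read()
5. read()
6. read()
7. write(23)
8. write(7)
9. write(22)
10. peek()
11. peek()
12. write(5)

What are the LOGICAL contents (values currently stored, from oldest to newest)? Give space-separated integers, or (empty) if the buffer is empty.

After op 1 (write(11)): arr=[11 _ _ _ _] head=0 tail=1 count=1
After op 2 (write(2)): arr=[11 2 _ _ _] head=0 tail=2 count=2
After op 3 (write(13)): arr=[11 2 13 _ _] head=0 tail=3 count=3
After op 4 (read()): arr=[11 2 13 _ _] head=1 tail=3 count=2
After op 5 (read()): arr=[11 2 13 _ _] head=2 tail=3 count=1
After op 6 (read()): arr=[11 2 13 _ _] head=3 tail=3 count=0
After op 7 (write(23)): arr=[11 2 13 23 _] head=3 tail=4 count=1
After op 8 (write(7)): arr=[11 2 13 23 7] head=3 tail=0 count=2
After op 9 (write(22)): arr=[22 2 13 23 7] head=3 tail=1 count=3
After op 10 (peek()): arr=[22 2 13 23 7] head=3 tail=1 count=3
After op 11 (peek()): arr=[22 2 13 23 7] head=3 tail=1 count=3
After op 12 (write(5)): arr=[22 5 13 23 7] head=3 tail=2 count=4

Answer: 23 7 22 5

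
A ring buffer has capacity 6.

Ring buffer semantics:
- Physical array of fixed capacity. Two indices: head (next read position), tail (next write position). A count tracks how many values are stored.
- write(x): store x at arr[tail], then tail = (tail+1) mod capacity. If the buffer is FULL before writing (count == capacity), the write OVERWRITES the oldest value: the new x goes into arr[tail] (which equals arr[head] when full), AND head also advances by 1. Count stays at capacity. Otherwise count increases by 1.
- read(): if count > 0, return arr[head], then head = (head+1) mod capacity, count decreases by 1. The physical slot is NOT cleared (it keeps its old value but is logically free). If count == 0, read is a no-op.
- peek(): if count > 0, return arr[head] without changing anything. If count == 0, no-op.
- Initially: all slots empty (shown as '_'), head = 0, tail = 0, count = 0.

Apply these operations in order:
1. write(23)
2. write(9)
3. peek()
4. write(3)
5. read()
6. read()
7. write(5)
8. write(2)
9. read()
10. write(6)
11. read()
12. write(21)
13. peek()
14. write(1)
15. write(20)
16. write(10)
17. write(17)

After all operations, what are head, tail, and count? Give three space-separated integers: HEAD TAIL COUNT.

Answer: 5 5 6

Derivation:
After op 1 (write(23)): arr=[23 _ _ _ _ _] head=0 tail=1 count=1
After op 2 (write(9)): arr=[23 9 _ _ _ _] head=0 tail=2 count=2
After op 3 (peek()): arr=[23 9 _ _ _ _] head=0 tail=2 count=2
After op 4 (write(3)): arr=[23 9 3 _ _ _] head=0 tail=3 count=3
After op 5 (read()): arr=[23 9 3 _ _ _] head=1 tail=3 count=2
After op 6 (read()): arr=[23 9 3 _ _ _] head=2 tail=3 count=1
After op 7 (write(5)): arr=[23 9 3 5 _ _] head=2 tail=4 count=2
After op 8 (write(2)): arr=[23 9 3 5 2 _] head=2 tail=5 count=3
After op 9 (read()): arr=[23 9 3 5 2 _] head=3 tail=5 count=2
After op 10 (write(6)): arr=[23 9 3 5 2 6] head=3 tail=0 count=3
After op 11 (read()): arr=[23 9 3 5 2 6] head=4 tail=0 count=2
After op 12 (write(21)): arr=[21 9 3 5 2 6] head=4 tail=1 count=3
After op 13 (peek()): arr=[21 9 3 5 2 6] head=4 tail=1 count=3
After op 14 (write(1)): arr=[21 1 3 5 2 6] head=4 tail=2 count=4
After op 15 (write(20)): arr=[21 1 20 5 2 6] head=4 tail=3 count=5
After op 16 (write(10)): arr=[21 1 20 10 2 6] head=4 tail=4 count=6
After op 17 (write(17)): arr=[21 1 20 10 17 6] head=5 tail=5 count=6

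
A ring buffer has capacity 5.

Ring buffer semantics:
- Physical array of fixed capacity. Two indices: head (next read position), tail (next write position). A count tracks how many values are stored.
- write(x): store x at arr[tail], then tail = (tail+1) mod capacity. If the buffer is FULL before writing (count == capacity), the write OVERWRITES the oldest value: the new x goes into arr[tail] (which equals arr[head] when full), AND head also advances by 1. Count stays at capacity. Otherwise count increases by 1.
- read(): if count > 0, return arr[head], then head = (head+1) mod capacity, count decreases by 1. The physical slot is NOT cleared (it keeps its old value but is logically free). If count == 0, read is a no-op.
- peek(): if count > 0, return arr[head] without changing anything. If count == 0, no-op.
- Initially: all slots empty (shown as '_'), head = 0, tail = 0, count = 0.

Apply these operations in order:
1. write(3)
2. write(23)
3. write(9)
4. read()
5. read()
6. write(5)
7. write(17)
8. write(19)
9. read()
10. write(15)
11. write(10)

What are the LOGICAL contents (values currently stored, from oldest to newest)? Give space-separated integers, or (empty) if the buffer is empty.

After op 1 (write(3)): arr=[3 _ _ _ _] head=0 tail=1 count=1
After op 2 (write(23)): arr=[3 23 _ _ _] head=0 tail=2 count=2
After op 3 (write(9)): arr=[3 23 9 _ _] head=0 tail=3 count=3
After op 4 (read()): arr=[3 23 9 _ _] head=1 tail=3 count=2
After op 5 (read()): arr=[3 23 9 _ _] head=2 tail=3 count=1
After op 6 (write(5)): arr=[3 23 9 5 _] head=2 tail=4 count=2
After op 7 (write(17)): arr=[3 23 9 5 17] head=2 tail=0 count=3
After op 8 (write(19)): arr=[19 23 9 5 17] head=2 tail=1 count=4
After op 9 (read()): arr=[19 23 9 5 17] head=3 tail=1 count=3
After op 10 (write(15)): arr=[19 15 9 5 17] head=3 tail=2 count=4
After op 11 (write(10)): arr=[19 15 10 5 17] head=3 tail=3 count=5

Answer: 5 17 19 15 10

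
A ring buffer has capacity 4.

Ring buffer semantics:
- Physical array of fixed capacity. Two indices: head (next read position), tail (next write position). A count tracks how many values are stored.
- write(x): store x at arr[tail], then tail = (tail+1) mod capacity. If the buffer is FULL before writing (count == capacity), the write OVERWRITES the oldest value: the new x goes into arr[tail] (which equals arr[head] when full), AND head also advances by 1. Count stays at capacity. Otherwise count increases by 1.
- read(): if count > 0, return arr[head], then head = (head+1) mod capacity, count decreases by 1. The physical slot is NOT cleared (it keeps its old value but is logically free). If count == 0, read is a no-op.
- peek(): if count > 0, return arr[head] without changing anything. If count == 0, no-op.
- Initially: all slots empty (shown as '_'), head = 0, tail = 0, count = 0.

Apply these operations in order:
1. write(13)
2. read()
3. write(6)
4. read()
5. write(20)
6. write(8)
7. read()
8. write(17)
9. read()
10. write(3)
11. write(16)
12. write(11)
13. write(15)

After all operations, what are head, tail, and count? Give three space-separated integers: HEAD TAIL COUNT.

After op 1 (write(13)): arr=[13 _ _ _] head=0 tail=1 count=1
After op 2 (read()): arr=[13 _ _ _] head=1 tail=1 count=0
After op 3 (write(6)): arr=[13 6 _ _] head=1 tail=2 count=1
After op 4 (read()): arr=[13 6 _ _] head=2 tail=2 count=0
After op 5 (write(20)): arr=[13 6 20 _] head=2 tail=3 count=1
After op 6 (write(8)): arr=[13 6 20 8] head=2 tail=0 count=2
After op 7 (read()): arr=[13 6 20 8] head=3 tail=0 count=1
After op 8 (write(17)): arr=[17 6 20 8] head=3 tail=1 count=2
After op 9 (read()): arr=[17 6 20 8] head=0 tail=1 count=1
After op 10 (write(3)): arr=[17 3 20 8] head=0 tail=2 count=2
After op 11 (write(16)): arr=[17 3 16 8] head=0 tail=3 count=3
After op 12 (write(11)): arr=[17 3 16 11] head=0 tail=0 count=4
After op 13 (write(15)): arr=[15 3 16 11] head=1 tail=1 count=4

Answer: 1 1 4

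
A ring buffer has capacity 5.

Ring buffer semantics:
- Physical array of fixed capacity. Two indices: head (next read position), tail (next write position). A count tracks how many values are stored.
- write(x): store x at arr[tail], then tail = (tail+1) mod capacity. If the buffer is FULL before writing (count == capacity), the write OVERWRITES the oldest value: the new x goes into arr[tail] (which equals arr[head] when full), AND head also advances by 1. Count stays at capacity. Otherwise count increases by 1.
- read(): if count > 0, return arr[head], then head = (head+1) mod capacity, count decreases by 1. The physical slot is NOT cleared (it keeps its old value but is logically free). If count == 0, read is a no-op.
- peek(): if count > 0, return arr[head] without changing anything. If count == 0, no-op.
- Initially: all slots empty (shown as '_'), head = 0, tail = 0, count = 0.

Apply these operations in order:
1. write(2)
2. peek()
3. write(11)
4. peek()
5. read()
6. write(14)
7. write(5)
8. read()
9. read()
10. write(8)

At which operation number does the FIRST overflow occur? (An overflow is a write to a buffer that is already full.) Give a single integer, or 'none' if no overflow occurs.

After op 1 (write(2)): arr=[2 _ _ _ _] head=0 tail=1 count=1
After op 2 (peek()): arr=[2 _ _ _ _] head=0 tail=1 count=1
After op 3 (write(11)): arr=[2 11 _ _ _] head=0 tail=2 count=2
After op 4 (peek()): arr=[2 11 _ _ _] head=0 tail=2 count=2
After op 5 (read()): arr=[2 11 _ _ _] head=1 tail=2 count=1
After op 6 (write(14)): arr=[2 11 14 _ _] head=1 tail=3 count=2
After op 7 (write(5)): arr=[2 11 14 5 _] head=1 tail=4 count=3
After op 8 (read()): arr=[2 11 14 5 _] head=2 tail=4 count=2
After op 9 (read()): arr=[2 11 14 5 _] head=3 tail=4 count=1
After op 10 (write(8)): arr=[2 11 14 5 8] head=3 tail=0 count=2

Answer: none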